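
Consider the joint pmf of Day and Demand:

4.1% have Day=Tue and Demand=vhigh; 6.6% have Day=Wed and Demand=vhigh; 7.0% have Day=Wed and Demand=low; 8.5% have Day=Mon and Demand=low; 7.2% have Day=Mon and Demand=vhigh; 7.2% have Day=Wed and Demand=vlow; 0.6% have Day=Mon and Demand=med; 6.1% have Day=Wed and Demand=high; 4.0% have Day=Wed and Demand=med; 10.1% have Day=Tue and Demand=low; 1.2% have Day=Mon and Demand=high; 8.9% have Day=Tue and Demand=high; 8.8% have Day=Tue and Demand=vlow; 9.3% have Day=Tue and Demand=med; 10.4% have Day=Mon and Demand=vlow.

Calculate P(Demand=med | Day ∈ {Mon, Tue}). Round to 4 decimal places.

0.1433

P(Day=Mon) = 0.104 + 0.085 + 0.006 + 0.012 + 0.072 = 0.279.
P(Day=Tue) = 0.088 + 0.101 + 0.093 + 0.089 + 0.041 = 0.412.
P(Day ∈ {Mon, Tue}) = 0.279 + 0.412 = 0.691; P(Demand=med, Day ∈ {Mon, Tue}) = 0.006 + 0.093 = 0.099.
P(Demand=med | Day ∈ {Mon, Tue}) = 0.099/0.691 = 0.1433.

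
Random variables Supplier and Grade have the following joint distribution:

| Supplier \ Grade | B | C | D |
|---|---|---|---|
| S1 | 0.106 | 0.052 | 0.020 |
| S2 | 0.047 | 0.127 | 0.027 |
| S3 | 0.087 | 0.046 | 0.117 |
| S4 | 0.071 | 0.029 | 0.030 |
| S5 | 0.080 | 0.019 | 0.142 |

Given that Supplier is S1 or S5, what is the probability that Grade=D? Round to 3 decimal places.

0.387

P(Supplier=S1) = 0.106 + 0.052 + 0.020 = 0.178.
P(Supplier=S5) = 0.080 + 0.019 + 0.142 = 0.241.
P(Supplier ∈ {S1, S5}) = 0.178 + 0.241 = 0.419; P(Grade=D, Supplier ∈ {S1, S5}) = 0.020 + 0.142 = 0.162.
P(Grade=D | Supplier ∈ {S1, S5}) = 0.162/0.419 = 0.387.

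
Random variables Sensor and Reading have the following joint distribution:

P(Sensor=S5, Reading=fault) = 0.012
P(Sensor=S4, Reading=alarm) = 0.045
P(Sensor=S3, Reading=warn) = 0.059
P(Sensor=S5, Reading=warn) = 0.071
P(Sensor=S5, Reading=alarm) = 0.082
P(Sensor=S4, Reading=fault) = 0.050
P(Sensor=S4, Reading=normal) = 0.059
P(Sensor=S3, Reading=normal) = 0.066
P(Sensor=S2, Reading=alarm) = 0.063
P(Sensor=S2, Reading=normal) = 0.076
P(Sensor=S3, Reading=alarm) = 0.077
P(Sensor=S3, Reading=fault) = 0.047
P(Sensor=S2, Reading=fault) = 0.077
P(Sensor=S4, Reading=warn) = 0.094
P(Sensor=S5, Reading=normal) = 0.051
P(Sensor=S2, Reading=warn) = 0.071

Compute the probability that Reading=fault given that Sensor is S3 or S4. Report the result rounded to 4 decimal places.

0.1952

P(Sensor=S3) = 0.066 + 0.059 + 0.077 + 0.047 = 0.249.
P(Sensor=S4) = 0.059 + 0.094 + 0.045 + 0.050 = 0.248.
P(Sensor ∈ {S3, S4}) = 0.249 + 0.248 = 0.497; P(Reading=fault, Sensor ∈ {S3, S4}) = 0.047 + 0.050 = 0.097.
P(Reading=fault | Sensor ∈ {S3, S4}) = 0.097/0.497 = 0.1952.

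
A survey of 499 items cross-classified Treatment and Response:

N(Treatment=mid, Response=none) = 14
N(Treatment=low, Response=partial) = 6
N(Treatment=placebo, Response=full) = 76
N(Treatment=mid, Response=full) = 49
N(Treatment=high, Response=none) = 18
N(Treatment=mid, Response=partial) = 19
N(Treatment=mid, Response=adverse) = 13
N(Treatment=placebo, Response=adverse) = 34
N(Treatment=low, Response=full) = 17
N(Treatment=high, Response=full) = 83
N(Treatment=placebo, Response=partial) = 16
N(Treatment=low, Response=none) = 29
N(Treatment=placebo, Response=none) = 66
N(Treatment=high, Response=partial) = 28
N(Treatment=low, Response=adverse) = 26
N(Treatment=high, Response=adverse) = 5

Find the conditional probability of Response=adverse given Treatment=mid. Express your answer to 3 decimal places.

0.137

Total with Treatment=mid: 14 + 19 + 49 + 13 = 95.
P(Response=adverse | Treatment=mid) = 13/95 = 0.137.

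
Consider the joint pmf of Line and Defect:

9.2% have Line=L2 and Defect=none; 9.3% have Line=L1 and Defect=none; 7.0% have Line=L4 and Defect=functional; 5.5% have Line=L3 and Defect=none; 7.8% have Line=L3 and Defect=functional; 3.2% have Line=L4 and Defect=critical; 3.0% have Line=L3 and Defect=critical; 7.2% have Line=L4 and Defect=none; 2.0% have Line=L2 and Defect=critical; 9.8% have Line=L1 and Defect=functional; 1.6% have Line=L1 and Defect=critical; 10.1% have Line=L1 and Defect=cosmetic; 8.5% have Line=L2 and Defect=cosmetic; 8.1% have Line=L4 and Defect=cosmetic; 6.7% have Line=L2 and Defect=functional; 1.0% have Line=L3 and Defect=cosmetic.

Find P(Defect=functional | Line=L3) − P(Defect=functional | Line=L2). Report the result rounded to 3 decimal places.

0.197

P(Line=L3) = 0.055 + 0.010 + 0.078 + 0.030 = 0.173; P(Defect=functional | Line=L3) = 0.078/0.173 = 0.4509.
P(Line=L2) = 0.092 + 0.085 + 0.067 + 0.020 = 0.264; P(Defect=functional | Line=L2) = 0.067/0.264 = 0.2538.
Difference = 0.197.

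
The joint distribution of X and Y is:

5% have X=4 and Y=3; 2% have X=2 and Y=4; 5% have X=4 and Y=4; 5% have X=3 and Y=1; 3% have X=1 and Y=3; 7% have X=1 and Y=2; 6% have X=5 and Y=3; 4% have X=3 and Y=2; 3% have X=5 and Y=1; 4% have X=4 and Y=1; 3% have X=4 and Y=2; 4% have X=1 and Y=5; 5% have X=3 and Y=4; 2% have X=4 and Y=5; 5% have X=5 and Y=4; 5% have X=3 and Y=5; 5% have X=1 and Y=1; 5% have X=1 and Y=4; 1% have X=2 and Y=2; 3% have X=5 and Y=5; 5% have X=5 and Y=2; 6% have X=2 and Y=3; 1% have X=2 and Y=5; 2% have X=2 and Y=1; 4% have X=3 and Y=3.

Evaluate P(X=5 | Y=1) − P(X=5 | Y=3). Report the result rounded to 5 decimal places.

P(Y=1) = 0.05 + 0.02 + 0.05 + 0.04 + 0.03 = 0.19; P(X=5 | Y=1) = 0.03/0.19 = 0.157895.
P(Y=3) = 0.03 + 0.06 + 0.04 + 0.05 + 0.06 = 0.24; P(X=5 | Y=3) = 0.06/0.24 = 0.250000.
Difference = -0.09211.

-0.09211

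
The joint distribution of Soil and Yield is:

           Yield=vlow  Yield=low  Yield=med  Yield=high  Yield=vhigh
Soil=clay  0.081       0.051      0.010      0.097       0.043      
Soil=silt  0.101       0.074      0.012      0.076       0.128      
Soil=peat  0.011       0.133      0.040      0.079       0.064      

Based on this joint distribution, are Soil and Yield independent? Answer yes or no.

P(Soil=peat) = 0.327 and P(Yield=vlow) = 0.193, so their product is 0.06311, but P(Soil=peat, Yield=vlow) = 0.011. Since these differ, Soil and Yield are not independent.

no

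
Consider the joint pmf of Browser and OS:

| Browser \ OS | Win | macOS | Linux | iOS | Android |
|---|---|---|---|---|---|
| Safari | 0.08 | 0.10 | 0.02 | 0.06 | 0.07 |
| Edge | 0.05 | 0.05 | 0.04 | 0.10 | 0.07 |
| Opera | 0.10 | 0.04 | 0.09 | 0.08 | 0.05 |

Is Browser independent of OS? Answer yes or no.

P(Browser=Safari) = 0.33 and P(OS=macOS) = 0.19, so their product is 0.0627, but P(Browser=Safari, OS=macOS) = 0.10. Since these differ, Browser and OS are not independent.

no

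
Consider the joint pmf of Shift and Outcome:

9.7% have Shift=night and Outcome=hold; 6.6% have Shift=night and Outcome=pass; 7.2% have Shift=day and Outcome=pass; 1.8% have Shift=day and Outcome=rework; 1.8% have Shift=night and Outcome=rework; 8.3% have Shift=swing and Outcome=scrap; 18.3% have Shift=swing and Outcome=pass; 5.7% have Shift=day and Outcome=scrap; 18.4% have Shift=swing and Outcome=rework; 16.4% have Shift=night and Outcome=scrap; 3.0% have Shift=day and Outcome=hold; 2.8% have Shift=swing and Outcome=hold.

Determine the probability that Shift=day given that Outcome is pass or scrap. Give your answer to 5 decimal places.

P(Outcome=pass) = 0.072 + 0.183 + 0.066 = 0.321.
P(Outcome=scrap) = 0.057 + 0.083 + 0.164 = 0.304.
P(Outcome ∈ {pass, scrap}) = 0.321 + 0.304 = 0.625; P(Shift=day, Outcome ∈ {pass, scrap}) = 0.072 + 0.057 = 0.129.
P(Shift=day | Outcome ∈ {pass, scrap}) = 0.129/0.625 = 0.20640.

0.20640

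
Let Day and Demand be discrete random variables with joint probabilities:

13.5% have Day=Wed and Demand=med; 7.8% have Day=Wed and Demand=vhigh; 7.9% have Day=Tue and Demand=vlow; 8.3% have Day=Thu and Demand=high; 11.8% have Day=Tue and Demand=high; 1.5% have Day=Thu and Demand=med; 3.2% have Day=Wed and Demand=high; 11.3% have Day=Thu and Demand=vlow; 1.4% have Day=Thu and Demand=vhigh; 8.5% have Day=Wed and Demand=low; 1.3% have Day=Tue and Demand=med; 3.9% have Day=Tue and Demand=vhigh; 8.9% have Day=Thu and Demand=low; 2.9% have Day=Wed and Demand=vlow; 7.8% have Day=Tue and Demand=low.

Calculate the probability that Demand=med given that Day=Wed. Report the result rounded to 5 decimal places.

0.37604

P(Day=Wed) = 0.029 + 0.085 + 0.135 + 0.032 + 0.078 = 0.359.
P(Demand=med | Day=Wed) = 0.135/0.359 = 0.37604.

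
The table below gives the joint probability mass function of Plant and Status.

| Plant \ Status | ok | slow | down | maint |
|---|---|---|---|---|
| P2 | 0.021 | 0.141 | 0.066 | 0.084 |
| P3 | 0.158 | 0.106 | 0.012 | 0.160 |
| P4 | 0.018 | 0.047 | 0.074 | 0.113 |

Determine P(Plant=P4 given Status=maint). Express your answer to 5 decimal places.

0.31653

P(Status=maint) = 0.084 + 0.160 + 0.113 = 0.357.
P(Plant=P4 | Status=maint) = 0.113/0.357 = 0.31653.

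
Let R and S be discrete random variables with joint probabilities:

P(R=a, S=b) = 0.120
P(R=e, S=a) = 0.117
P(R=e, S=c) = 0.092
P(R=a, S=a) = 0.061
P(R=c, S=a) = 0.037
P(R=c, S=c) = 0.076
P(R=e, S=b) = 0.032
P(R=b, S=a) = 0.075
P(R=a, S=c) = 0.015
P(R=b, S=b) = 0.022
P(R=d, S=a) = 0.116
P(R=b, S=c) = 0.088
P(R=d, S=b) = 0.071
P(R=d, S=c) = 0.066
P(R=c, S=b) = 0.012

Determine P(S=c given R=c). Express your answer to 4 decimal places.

P(R=c) = 0.037 + 0.012 + 0.076 = 0.125.
P(S=c | R=c) = 0.076/0.125 = 0.6080.

0.6080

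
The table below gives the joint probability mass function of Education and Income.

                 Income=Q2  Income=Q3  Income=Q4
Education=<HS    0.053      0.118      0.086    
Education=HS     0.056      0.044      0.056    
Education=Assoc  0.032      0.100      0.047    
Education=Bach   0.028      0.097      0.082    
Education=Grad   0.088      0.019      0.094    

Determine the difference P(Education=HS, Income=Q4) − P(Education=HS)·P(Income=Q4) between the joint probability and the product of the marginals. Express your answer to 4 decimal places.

-0.0009

P(Education=HS) = 0.056 + 0.044 + 0.056 = 0.156.
P(Income=Q4) = 0.086 + 0.056 + 0.047 + 0.082 + 0.094 = 0.365.
P(Education=HS, Income=Q4) − P(Education=HS)P(Income=Q4) = 0.056 − 0.156×0.365 = -0.0009.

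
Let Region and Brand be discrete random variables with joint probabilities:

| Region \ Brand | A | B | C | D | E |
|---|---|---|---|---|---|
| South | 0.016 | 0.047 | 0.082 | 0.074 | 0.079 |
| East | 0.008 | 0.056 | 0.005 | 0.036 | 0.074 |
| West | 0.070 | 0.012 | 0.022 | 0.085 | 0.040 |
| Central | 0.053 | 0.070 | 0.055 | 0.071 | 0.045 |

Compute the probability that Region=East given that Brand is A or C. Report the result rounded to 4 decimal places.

P(Brand=A) = 0.016 + 0.008 + 0.070 + 0.053 = 0.147.
P(Brand=C) = 0.082 + 0.005 + 0.022 + 0.055 = 0.164.
P(Brand ∈ {A, C}) = 0.147 + 0.164 = 0.311; P(Region=East, Brand ∈ {A, C}) = 0.008 + 0.005 = 0.013.
P(Region=East | Brand ∈ {A, C}) = 0.013/0.311 = 0.0418.

0.0418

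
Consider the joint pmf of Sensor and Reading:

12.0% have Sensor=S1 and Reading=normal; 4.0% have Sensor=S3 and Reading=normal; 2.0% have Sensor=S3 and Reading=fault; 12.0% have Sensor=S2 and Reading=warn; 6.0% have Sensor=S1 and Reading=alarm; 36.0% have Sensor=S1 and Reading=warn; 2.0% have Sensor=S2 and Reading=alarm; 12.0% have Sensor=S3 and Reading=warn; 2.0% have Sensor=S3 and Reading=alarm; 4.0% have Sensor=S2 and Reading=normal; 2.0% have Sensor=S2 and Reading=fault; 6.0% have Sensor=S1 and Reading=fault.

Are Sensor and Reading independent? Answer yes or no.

Every cell satisfies P(Sensor,Reading) = P(Sensor)·P(Reading). For instance P(Sensor=S3) = 0.200, P(Reading=normal) = 0.200, and 0.200×0.200 = 0.040 matches the joint entry. So Sensor and Reading are independent.

yes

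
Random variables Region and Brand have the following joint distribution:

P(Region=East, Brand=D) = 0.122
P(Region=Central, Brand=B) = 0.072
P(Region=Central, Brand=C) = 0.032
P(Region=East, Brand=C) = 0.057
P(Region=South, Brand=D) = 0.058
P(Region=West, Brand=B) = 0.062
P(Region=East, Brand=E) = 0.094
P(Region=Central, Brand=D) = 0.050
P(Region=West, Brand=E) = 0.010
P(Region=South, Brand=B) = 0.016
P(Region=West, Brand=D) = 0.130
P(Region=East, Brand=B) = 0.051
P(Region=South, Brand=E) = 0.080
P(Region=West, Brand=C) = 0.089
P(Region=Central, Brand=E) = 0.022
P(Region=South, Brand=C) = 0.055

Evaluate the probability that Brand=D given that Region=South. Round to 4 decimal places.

0.2775

P(Region=South) = 0.016 + 0.055 + 0.058 + 0.080 = 0.209.
P(Brand=D | Region=South) = 0.058/0.209 = 0.2775.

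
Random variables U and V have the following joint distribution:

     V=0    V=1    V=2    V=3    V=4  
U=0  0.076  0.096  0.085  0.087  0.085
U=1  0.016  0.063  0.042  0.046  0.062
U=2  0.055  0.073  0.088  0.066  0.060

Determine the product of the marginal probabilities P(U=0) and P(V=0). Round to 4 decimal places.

P(U=0) = 0.076 + 0.096 + 0.085 + 0.087 + 0.085 = 0.429.
P(V=0) = 0.076 + 0.016 + 0.055 = 0.147.
Product: 0.429 × 0.147 = 0.0631.

0.0631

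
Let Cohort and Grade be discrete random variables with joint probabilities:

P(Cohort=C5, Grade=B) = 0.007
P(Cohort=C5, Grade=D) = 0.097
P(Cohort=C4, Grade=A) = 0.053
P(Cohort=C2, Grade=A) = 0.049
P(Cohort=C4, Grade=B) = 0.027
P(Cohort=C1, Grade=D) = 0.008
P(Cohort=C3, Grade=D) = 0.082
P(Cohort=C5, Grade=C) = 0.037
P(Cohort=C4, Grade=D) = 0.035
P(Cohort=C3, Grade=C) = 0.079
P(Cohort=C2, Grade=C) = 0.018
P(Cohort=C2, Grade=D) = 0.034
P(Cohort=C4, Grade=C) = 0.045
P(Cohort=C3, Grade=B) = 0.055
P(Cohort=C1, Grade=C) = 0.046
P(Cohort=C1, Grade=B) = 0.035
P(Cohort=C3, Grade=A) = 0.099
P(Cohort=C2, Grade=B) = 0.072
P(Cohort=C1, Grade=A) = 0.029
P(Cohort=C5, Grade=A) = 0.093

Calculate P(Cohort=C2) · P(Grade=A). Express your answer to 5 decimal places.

P(Cohort=C2) = 0.049 + 0.072 + 0.018 + 0.034 = 0.173.
P(Grade=A) = 0.029 + 0.049 + 0.099 + 0.053 + 0.093 = 0.323.
Product: 0.173 × 0.323 = 0.05588.

0.05588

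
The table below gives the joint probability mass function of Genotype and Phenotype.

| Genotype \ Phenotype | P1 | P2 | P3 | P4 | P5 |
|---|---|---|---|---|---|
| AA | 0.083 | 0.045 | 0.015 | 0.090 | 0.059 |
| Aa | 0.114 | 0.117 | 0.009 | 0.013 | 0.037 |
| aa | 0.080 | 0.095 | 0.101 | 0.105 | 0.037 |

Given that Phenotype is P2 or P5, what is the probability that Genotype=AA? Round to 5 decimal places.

P(Phenotype=P2) = 0.045 + 0.117 + 0.095 = 0.257.
P(Phenotype=P5) = 0.059 + 0.037 + 0.037 = 0.133.
P(Phenotype ∈ {P2, P5}) = 0.257 + 0.133 = 0.390; P(Genotype=AA, Phenotype ∈ {P2, P5}) = 0.045 + 0.059 = 0.104.
P(Genotype=AA | Phenotype ∈ {P2, P5}) = 0.104/0.390 = 0.26667.

0.26667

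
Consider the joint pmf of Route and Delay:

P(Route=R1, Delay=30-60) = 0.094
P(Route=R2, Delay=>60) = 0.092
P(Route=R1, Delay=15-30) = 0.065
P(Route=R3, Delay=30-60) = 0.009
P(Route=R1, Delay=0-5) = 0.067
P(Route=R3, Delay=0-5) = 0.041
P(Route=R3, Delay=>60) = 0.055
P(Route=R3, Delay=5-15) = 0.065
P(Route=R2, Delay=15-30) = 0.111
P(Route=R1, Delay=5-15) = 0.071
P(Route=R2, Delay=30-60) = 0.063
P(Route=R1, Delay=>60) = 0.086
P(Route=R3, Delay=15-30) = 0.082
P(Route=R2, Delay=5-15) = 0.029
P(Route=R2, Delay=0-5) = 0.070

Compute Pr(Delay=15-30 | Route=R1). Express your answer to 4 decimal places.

P(Route=R1) = 0.067 + 0.071 + 0.065 + 0.094 + 0.086 = 0.383.
P(Delay=15-30 | Route=R1) = 0.065/0.383 = 0.1697.

0.1697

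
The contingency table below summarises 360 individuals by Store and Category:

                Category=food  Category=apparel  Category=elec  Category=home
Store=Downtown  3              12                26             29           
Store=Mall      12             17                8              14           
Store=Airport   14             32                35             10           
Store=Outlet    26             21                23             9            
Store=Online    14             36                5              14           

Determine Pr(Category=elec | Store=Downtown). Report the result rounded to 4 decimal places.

0.3714

Total with Store=Downtown: 3 + 12 + 26 + 29 = 70.
P(Category=elec | Store=Downtown) = 26/70 = 0.3714.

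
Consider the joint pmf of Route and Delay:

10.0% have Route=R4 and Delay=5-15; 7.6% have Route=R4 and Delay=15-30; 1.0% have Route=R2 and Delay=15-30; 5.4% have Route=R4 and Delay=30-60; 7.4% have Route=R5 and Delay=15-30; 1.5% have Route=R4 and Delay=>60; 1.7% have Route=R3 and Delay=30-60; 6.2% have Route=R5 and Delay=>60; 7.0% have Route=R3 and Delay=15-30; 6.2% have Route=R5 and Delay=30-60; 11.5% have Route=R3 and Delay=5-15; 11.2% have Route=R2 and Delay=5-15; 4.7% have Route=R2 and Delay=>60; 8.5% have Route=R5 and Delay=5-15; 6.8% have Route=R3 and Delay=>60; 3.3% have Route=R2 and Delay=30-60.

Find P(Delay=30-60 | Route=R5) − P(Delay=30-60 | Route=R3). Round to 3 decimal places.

P(Route=R5) = 0.085 + 0.074 + 0.062 + 0.062 = 0.283; P(Delay=30-60 | Route=R5) = 0.062/0.283 = 0.2191.
P(Route=R3) = 0.115 + 0.070 + 0.017 + 0.068 = 0.270; P(Delay=30-60 | Route=R3) = 0.017/0.270 = 0.0630.
Difference = 0.156.

0.156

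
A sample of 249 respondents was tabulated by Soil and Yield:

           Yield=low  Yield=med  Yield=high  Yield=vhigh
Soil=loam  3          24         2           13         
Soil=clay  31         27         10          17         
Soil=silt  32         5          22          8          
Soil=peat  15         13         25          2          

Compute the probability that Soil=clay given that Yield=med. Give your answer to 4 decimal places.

0.3913

Total with Yield=med: 24 + 27 + 5 + 13 = 69.
P(Soil=clay | Yield=med) = 27/69 = 0.3913.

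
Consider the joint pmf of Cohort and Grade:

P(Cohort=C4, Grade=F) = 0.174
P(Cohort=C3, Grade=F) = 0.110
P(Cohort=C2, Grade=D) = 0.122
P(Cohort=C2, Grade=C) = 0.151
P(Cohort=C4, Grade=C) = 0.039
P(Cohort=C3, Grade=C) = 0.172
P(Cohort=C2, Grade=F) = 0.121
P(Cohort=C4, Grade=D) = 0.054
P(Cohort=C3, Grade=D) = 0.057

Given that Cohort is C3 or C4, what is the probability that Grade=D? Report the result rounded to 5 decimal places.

P(Cohort=C3) = 0.172 + 0.057 + 0.110 = 0.339.
P(Cohort=C4) = 0.039 + 0.054 + 0.174 = 0.267.
P(Cohort ∈ {C3, C4}) = 0.339 + 0.267 = 0.606; P(Grade=D, Cohort ∈ {C3, C4}) = 0.057 + 0.054 = 0.111.
P(Grade=D | Cohort ∈ {C3, C4}) = 0.111/0.606 = 0.18317.

0.18317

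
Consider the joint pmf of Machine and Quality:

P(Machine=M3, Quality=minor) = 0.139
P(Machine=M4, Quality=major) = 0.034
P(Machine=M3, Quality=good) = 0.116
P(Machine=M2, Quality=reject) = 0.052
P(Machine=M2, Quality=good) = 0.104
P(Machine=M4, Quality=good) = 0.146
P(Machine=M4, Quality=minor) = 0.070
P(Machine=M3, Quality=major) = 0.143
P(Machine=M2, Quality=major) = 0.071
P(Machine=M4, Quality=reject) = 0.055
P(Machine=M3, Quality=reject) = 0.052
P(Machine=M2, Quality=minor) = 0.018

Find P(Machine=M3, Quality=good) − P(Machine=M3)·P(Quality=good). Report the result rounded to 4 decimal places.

P(Machine=M3) = 0.116 + 0.139 + 0.143 + 0.052 = 0.450.
P(Quality=good) = 0.104 + 0.116 + 0.146 = 0.366.
P(Machine=M3, Quality=good) − P(Machine=M3)P(Quality=good) = 0.116 − 0.450×0.366 = -0.0487.

-0.0487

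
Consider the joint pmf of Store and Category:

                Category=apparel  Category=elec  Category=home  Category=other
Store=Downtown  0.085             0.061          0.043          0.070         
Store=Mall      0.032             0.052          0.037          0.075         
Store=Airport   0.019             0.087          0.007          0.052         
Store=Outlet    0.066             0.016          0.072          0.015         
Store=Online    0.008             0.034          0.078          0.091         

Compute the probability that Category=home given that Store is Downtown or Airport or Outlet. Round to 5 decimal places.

P(Store=Downtown) = 0.085 + 0.061 + 0.043 + 0.070 = 0.259.
P(Store=Airport) = 0.019 + 0.087 + 0.007 + 0.052 = 0.165.
P(Store=Outlet) = 0.066 + 0.016 + 0.072 + 0.015 = 0.169.
P(Store ∈ {Downtown, Airport, Outlet}) = 0.259 + 0.165 + 0.169 = 0.593; P(Category=home, Store ∈ {Downtown, Airport, Outlet}) = 0.043 + 0.007 + 0.072 = 0.122.
P(Category=home | Store ∈ {Downtown, Airport, Outlet}) = 0.122/0.593 = 0.20573.

0.20573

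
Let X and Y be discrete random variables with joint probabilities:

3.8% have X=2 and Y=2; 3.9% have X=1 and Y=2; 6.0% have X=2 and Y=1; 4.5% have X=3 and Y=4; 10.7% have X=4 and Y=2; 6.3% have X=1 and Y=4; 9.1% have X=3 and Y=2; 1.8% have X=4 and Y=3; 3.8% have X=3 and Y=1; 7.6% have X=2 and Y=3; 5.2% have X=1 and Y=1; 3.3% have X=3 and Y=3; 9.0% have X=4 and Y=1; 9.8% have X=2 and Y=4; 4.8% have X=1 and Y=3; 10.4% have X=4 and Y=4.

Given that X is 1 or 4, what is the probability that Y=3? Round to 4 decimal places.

0.1267

P(X=1) = 0.052 + 0.039 + 0.048 + 0.063 = 0.202.
P(X=4) = 0.090 + 0.107 + 0.018 + 0.104 = 0.319.
P(X ∈ {1, 4}) = 0.202 + 0.319 = 0.521; P(Y=3, X ∈ {1, 4}) = 0.048 + 0.018 = 0.066.
P(Y=3 | X ∈ {1, 4}) = 0.066/0.521 = 0.1267.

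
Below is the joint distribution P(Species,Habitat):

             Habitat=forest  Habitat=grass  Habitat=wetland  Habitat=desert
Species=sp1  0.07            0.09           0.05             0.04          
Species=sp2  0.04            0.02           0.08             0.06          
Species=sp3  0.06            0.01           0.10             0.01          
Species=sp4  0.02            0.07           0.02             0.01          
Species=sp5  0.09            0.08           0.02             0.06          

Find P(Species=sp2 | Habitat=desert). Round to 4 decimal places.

0.3333

P(Habitat=desert) = 0.04 + 0.06 + 0.01 + 0.01 + 0.06 = 0.18.
P(Species=sp2 | Habitat=desert) = 0.06/0.18 = 0.3333.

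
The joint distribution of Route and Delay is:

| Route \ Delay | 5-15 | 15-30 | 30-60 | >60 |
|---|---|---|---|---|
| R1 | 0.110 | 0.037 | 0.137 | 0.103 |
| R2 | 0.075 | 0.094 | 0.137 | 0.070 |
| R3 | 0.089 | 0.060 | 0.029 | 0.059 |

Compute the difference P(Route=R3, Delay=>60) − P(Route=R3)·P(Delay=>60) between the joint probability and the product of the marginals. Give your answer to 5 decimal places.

P(Route=R3) = 0.089 + 0.060 + 0.029 + 0.059 = 0.237.
P(Delay=>60) = 0.103 + 0.070 + 0.059 = 0.232.
P(Route=R3, Delay=>60) − P(Route=R3)P(Delay=>60) = 0.059 − 0.237×0.232 = 0.00402.

0.00402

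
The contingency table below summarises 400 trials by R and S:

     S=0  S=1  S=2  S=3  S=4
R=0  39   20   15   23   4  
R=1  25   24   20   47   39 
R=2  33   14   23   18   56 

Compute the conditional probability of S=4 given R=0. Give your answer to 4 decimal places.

0.0396

Total with R=0: 39 + 20 + 15 + 23 + 4 = 101.
P(S=4 | R=0) = 4/101 = 0.0396.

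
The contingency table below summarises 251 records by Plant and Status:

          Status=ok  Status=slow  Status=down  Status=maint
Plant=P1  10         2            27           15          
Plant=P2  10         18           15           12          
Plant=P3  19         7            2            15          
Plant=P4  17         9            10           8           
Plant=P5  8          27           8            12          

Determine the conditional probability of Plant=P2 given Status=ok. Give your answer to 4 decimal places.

0.1563

Total with Status=ok: 10 + 10 + 19 + 17 + 8 = 64.
P(Plant=P2 | Status=ok) = 10/64 = 0.1563.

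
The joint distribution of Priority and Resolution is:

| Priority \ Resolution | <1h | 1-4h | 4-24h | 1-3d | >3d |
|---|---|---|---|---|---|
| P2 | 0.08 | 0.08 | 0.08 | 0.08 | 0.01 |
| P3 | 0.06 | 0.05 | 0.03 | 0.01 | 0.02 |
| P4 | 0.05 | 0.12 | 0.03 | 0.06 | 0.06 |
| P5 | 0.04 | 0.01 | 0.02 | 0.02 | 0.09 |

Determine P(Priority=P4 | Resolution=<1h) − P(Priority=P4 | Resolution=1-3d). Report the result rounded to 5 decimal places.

-0.13555

P(Resolution=<1h) = 0.08 + 0.06 + 0.05 + 0.04 = 0.23; P(Priority=P4 | Resolution=<1h) = 0.05/0.23 = 0.217391.
P(Resolution=1-3d) = 0.08 + 0.01 + 0.06 + 0.02 = 0.17; P(Priority=P4 | Resolution=1-3d) = 0.06/0.17 = 0.352941.
Difference = -0.13555.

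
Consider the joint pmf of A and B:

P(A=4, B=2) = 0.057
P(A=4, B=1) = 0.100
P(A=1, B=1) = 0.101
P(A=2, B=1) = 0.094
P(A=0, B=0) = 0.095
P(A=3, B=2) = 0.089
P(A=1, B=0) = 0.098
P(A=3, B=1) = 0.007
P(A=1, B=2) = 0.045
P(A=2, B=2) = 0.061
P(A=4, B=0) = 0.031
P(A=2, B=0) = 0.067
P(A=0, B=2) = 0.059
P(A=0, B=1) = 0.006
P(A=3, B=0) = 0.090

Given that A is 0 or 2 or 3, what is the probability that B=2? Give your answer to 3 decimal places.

0.368

P(A=0) = 0.095 + 0.006 + 0.059 = 0.160.
P(A=2) = 0.067 + 0.094 + 0.061 = 0.222.
P(A=3) = 0.090 + 0.007 + 0.089 = 0.186.
P(A ∈ {0, 2, 3}) = 0.160 + 0.222 + 0.186 = 0.568; P(B=2, A ∈ {0, 2, 3}) = 0.059 + 0.061 + 0.089 = 0.209.
P(B=2 | A ∈ {0, 2, 3}) = 0.209/0.568 = 0.368.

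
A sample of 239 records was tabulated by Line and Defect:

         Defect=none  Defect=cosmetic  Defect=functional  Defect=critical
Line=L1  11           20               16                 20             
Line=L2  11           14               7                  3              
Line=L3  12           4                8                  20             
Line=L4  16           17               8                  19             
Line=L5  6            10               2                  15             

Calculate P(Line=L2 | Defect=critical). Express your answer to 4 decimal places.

Total with Defect=critical: 20 + 3 + 20 + 19 + 15 = 77.
P(Line=L2 | Defect=critical) = 3/77 = 0.0390.

0.0390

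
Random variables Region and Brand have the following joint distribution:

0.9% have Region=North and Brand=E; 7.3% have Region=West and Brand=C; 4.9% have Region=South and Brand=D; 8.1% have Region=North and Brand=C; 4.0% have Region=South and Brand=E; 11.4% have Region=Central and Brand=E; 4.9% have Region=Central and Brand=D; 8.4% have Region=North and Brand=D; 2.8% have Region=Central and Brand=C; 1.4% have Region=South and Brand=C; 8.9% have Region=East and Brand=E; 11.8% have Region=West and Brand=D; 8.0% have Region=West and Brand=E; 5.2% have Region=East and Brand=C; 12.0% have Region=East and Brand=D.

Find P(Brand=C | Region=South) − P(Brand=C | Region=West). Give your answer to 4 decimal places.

P(Region=South) = 0.014 + 0.049 + 0.040 = 0.103; P(Brand=C | Region=South) = 0.014/0.103 = 0.13592.
P(Region=West) = 0.073 + 0.118 + 0.080 = 0.271; P(Brand=C | Region=West) = 0.073/0.271 = 0.26937.
Difference = -0.1335.

-0.1335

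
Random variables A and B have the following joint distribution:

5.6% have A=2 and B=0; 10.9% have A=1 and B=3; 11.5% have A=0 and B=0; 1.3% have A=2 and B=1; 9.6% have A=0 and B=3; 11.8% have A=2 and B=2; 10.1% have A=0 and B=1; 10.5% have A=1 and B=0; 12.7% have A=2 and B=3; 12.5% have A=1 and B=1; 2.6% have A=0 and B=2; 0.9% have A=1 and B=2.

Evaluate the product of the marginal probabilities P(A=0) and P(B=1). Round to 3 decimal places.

0.081

P(A=0) = 0.115 + 0.101 + 0.026 + 0.096 = 0.338.
P(B=1) = 0.101 + 0.125 + 0.013 = 0.239.
Product: 0.338 × 0.239 = 0.081.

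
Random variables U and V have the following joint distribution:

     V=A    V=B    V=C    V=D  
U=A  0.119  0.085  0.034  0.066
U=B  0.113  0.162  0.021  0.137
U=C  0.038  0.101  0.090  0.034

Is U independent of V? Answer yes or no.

no

P(U=C) = 0.263 and P(V=C) = 0.145, so their product is 0.03814, but P(U=C, V=C) = 0.090. Since these differ, U and V are not independent.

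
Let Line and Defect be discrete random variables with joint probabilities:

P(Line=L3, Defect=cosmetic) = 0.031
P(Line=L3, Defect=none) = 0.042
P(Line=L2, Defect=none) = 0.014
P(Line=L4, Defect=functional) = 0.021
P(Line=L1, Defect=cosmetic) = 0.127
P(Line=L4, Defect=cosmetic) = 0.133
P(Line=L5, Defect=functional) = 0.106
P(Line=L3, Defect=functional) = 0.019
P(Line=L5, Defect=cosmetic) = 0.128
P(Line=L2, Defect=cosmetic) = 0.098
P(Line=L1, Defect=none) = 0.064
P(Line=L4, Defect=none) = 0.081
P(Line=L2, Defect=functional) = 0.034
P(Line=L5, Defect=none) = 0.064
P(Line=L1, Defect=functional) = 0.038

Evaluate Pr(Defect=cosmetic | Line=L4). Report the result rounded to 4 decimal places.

0.5660

P(Line=L4) = 0.081 + 0.133 + 0.021 = 0.235.
P(Defect=cosmetic | Line=L4) = 0.133/0.235 = 0.5660.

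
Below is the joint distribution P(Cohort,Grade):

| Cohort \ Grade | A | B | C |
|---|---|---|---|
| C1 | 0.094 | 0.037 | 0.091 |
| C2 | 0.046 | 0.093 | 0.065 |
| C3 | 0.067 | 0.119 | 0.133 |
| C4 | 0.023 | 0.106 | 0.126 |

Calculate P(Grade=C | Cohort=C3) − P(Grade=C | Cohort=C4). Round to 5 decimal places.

-0.07719

P(Cohort=C3) = 0.067 + 0.119 + 0.133 = 0.319; P(Grade=C | Cohort=C3) = 0.133/0.319 = 0.416928.
P(Cohort=C4) = 0.023 + 0.106 + 0.126 = 0.255; P(Grade=C | Cohort=C4) = 0.126/0.255 = 0.494118.
Difference = -0.07719.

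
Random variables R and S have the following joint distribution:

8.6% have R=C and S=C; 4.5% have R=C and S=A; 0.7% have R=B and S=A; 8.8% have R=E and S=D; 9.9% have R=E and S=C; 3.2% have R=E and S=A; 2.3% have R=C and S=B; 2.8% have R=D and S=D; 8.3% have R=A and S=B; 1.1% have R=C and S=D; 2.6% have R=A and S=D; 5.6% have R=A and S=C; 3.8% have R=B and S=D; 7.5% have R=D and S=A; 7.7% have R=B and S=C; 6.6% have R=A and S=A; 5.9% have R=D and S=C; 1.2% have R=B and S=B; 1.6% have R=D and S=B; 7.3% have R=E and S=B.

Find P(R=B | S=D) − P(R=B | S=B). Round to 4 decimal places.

0.1410

P(S=D) = 0.026 + 0.038 + 0.011 + 0.028 + 0.088 = 0.191; P(R=B | S=D) = 0.038/0.191 = 0.19895.
P(S=B) = 0.083 + 0.012 + 0.023 + 0.016 + 0.073 = 0.207; P(R=B | S=B) = 0.012/0.207 = 0.05797.
Difference = 0.1410.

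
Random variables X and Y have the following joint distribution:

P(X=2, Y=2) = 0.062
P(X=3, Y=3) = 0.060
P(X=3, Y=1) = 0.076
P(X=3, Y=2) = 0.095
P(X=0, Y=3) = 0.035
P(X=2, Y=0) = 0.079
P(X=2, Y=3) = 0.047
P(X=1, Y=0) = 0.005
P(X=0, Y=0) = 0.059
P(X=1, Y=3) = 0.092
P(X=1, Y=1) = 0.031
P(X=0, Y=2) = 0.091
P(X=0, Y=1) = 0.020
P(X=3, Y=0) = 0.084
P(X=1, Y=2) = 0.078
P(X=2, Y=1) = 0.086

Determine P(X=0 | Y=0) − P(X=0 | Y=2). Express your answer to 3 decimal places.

P(Y=0) = 0.059 + 0.005 + 0.079 + 0.084 = 0.227; P(X=0 | Y=0) = 0.059/0.227 = 0.2599.
P(Y=2) = 0.091 + 0.078 + 0.062 + 0.095 = 0.326; P(X=0 | Y=2) = 0.091/0.326 = 0.2791.
Difference = -0.019.

-0.019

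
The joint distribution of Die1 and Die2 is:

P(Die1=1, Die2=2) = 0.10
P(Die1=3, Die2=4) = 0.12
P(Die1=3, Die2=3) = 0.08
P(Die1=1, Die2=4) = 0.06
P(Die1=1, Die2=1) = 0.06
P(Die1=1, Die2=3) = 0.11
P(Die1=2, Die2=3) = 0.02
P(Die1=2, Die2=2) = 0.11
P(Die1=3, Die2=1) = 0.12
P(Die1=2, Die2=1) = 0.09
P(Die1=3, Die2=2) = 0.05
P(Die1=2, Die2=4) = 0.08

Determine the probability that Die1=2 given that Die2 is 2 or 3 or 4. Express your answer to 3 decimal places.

0.288

P(Die2=2) = 0.10 + 0.11 + 0.05 = 0.26.
P(Die2=3) = 0.11 + 0.02 + 0.08 = 0.21.
P(Die2=4) = 0.06 + 0.08 + 0.12 = 0.26.
P(Die2 ∈ {2, 3, 4}) = 0.26 + 0.21 + 0.26 = 0.73; P(Die1=2, Die2 ∈ {2, 3, 4}) = 0.11 + 0.02 + 0.08 = 0.21.
P(Die1=2 | Die2 ∈ {2, 3, 4}) = 0.21/0.73 = 0.288.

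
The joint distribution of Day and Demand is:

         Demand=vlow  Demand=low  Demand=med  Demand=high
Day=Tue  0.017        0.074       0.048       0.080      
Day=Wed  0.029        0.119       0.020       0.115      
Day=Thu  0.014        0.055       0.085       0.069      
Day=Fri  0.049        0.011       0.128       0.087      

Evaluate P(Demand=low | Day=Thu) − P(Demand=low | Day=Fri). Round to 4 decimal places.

0.2066

P(Day=Thu) = 0.014 + 0.055 + 0.085 + 0.069 = 0.223; P(Demand=low | Day=Thu) = 0.055/0.223 = 0.24664.
P(Day=Fri) = 0.049 + 0.011 + 0.128 + 0.087 = 0.275; P(Demand=low | Day=Fri) = 0.011/0.275 = 0.04000.
Difference = 0.2066.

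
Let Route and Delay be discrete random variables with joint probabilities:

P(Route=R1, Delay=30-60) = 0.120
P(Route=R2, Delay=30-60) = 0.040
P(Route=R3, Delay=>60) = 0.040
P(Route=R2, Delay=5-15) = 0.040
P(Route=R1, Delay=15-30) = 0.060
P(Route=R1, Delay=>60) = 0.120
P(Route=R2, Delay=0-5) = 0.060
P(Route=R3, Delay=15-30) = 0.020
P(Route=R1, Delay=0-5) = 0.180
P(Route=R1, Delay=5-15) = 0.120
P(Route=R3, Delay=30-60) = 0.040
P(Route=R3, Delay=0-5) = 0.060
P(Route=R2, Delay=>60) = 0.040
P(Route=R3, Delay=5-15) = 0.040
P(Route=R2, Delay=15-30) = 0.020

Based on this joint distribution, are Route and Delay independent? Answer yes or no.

Every cell satisfies P(Route,Delay) = P(Route)·P(Delay). For instance P(Route=R1) = 0.600, P(Delay=0-5) = 0.300, and 0.600×0.300 = 0.180 matches the joint entry. So Route and Delay are independent.

yes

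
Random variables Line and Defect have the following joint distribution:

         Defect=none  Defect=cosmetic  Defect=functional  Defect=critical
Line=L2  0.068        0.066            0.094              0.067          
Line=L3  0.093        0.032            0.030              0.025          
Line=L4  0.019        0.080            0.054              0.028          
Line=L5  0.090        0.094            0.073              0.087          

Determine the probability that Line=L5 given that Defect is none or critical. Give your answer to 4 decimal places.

P(Defect=none) = 0.068 + 0.093 + 0.019 + 0.090 = 0.270.
P(Defect=critical) = 0.067 + 0.025 + 0.028 + 0.087 = 0.207.
P(Defect ∈ {none, critical}) = 0.270 + 0.207 = 0.477; P(Line=L5, Defect ∈ {none, critical}) = 0.090 + 0.087 = 0.177.
P(Line=L5 | Defect ∈ {none, critical}) = 0.177/0.477 = 0.3711.

0.3711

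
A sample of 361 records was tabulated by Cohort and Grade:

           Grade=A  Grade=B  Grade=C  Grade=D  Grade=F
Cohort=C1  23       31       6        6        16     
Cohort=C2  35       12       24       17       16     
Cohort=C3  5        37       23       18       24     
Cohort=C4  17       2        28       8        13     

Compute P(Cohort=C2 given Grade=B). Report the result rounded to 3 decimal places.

0.146

Total with Grade=B: 31 + 12 + 37 + 2 = 82.
P(Cohort=C2 | Grade=B) = 12/82 = 0.146.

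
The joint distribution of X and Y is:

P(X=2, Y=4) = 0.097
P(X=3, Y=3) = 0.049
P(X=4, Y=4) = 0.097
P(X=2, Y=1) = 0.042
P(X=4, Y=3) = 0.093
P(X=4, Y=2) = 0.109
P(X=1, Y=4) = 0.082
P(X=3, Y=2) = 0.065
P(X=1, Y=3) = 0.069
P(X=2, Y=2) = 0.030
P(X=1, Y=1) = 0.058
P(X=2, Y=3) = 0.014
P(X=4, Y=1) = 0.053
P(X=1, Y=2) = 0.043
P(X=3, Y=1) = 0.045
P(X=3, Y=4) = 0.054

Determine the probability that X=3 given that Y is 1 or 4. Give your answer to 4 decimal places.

P(Y=1) = 0.058 + 0.042 + 0.045 + 0.053 = 0.198.
P(Y=4) = 0.082 + 0.097 + 0.054 + 0.097 = 0.330.
P(Y ∈ {1, 4}) = 0.198 + 0.330 = 0.528; P(X=3, Y ∈ {1, 4}) = 0.045 + 0.054 = 0.099.
P(X=3 | Y ∈ {1, 4}) = 0.099/0.528 = 0.1875.

0.1875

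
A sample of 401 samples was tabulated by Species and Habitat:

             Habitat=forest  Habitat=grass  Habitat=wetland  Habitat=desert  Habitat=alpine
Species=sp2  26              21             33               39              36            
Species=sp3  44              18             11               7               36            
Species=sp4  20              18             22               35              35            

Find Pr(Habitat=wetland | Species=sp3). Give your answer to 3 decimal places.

Total with Species=sp3: 44 + 18 + 11 + 7 + 36 = 116.
P(Habitat=wetland | Species=sp3) = 11/116 = 0.095.

0.095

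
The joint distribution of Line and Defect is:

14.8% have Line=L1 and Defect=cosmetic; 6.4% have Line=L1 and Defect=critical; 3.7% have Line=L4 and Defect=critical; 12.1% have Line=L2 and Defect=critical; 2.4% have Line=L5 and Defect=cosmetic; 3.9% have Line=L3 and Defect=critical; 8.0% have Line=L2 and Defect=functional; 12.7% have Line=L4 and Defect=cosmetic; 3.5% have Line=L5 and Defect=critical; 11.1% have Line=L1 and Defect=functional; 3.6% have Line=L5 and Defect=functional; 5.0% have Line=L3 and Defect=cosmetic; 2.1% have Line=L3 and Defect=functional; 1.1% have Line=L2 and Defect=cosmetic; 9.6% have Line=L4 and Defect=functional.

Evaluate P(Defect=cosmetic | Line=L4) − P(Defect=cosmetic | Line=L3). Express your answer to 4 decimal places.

P(Line=L4) = 0.127 + 0.096 + 0.037 = 0.260; P(Defect=cosmetic | Line=L4) = 0.127/0.260 = 0.48846.
P(Line=L3) = 0.050 + 0.021 + 0.039 = 0.110; P(Defect=cosmetic | Line=L3) = 0.050/0.110 = 0.45455.
Difference = 0.0339.

0.0339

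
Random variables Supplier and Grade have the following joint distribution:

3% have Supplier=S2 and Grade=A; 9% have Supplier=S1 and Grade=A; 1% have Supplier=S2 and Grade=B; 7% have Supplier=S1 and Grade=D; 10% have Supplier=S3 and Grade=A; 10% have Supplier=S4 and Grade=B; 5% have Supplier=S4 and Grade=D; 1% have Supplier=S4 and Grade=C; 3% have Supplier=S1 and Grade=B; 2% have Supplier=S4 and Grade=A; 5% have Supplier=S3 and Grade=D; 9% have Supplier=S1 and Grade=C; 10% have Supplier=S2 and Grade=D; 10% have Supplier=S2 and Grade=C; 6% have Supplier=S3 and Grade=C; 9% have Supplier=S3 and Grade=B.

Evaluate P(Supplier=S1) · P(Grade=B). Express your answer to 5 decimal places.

0.06440

P(Supplier=S1) = 0.09 + 0.03 + 0.09 + 0.07 = 0.28.
P(Grade=B) = 0.03 + 0.01 + 0.09 + 0.10 = 0.23.
Product: 0.28 × 0.23 = 0.06440.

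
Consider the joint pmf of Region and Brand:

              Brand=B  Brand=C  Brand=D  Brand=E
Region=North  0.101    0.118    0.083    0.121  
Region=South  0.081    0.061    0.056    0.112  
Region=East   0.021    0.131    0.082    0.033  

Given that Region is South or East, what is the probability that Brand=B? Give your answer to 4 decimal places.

P(Region=South) = 0.081 + 0.061 + 0.056 + 0.112 = 0.310.
P(Region=East) = 0.021 + 0.131 + 0.082 + 0.033 = 0.267.
P(Region ∈ {South, East}) = 0.310 + 0.267 = 0.577; P(Brand=B, Region ∈ {South, East}) = 0.081 + 0.021 = 0.102.
P(Brand=B | Region ∈ {South, East}) = 0.102/0.577 = 0.1768.

0.1768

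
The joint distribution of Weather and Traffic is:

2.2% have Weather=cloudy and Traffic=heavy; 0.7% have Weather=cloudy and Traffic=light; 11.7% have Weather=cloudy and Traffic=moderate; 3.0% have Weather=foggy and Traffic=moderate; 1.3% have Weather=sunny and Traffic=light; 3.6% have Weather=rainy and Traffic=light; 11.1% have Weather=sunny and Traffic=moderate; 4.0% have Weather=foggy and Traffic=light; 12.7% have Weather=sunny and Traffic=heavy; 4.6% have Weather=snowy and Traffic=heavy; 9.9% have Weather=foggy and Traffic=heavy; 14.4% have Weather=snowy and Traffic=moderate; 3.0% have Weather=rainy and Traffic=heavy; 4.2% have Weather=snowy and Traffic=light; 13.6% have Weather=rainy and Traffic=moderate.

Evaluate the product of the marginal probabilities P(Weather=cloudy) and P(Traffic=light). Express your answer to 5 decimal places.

0.02015

P(Weather=cloudy) = 0.007 + 0.117 + 0.022 = 0.146.
P(Traffic=light) = 0.013 + 0.007 + 0.036 + 0.042 + 0.040 = 0.138.
Product: 0.146 × 0.138 = 0.02015.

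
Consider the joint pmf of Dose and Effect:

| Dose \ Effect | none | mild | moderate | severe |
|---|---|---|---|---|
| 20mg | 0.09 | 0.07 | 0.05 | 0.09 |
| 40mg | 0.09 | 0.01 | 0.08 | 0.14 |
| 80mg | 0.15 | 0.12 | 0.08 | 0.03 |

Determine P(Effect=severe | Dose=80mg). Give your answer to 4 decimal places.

0.0789

P(Dose=80mg) = 0.15 + 0.12 + 0.08 + 0.03 = 0.38.
P(Effect=severe | Dose=80mg) = 0.03/0.38 = 0.0789.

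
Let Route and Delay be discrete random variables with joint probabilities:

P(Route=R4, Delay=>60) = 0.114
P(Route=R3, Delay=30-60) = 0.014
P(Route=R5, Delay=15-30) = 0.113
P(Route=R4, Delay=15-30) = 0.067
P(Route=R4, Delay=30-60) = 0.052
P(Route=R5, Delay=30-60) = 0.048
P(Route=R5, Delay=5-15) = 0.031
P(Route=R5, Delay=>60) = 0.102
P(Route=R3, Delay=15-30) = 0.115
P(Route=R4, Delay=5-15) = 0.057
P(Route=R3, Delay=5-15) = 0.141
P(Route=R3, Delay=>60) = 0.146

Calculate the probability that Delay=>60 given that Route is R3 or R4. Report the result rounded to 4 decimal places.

0.3683

P(Route=R3) = 0.141 + 0.115 + 0.014 + 0.146 = 0.416.
P(Route=R4) = 0.057 + 0.067 + 0.052 + 0.114 = 0.290.
P(Route ∈ {R3, R4}) = 0.416 + 0.290 = 0.706; P(Delay=>60, Route ∈ {R3, R4}) = 0.146 + 0.114 = 0.260.
P(Delay=>60 | Route ∈ {R3, R4}) = 0.260/0.706 = 0.3683.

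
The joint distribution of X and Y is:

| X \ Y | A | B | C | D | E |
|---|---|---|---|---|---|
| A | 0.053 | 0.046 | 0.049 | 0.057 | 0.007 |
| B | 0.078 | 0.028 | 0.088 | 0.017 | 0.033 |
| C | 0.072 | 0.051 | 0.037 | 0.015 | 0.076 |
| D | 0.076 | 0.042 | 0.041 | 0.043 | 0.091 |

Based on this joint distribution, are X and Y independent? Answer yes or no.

P(X=A) = 0.212 and P(Y=E) = 0.207, so their product is 0.04388, but P(X=A, Y=E) = 0.007. Since these differ, X and Y are not independent.

no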